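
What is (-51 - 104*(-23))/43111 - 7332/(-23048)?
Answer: 92511305/248405582 ≈ 0.37242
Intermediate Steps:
(-51 - 104*(-23))/43111 - 7332/(-23048) = (-51 + 2392)*(1/43111) - 7332*(-1/23048) = 2341*(1/43111) + 1833/5762 = 2341/43111 + 1833/5762 = 92511305/248405582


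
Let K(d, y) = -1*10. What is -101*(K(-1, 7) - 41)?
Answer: 5151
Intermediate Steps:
K(d, y) = -10
-101*(K(-1, 7) - 41) = -101*(-10 - 41) = -101*(-51) = 5151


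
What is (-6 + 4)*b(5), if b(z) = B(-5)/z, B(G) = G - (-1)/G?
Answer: 52/25 ≈ 2.0800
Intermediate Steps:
B(G) = G + 1/G
b(z) = -26/(5*z) (b(z) = (-5 + 1/(-5))/z = (-5 - ⅕)/z = -26/(5*z))
(-6 + 4)*b(5) = (-6 + 4)*(-26/5/5) = -(-52)/(5*5) = -2*(-26/25) = 52/25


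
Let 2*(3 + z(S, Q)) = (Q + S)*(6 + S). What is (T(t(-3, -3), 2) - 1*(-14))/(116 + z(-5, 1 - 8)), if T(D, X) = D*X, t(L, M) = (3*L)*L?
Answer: 68/107 ≈ 0.63551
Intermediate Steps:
z(S, Q) = -3 + (6 + S)*(Q + S)/2 (z(S, Q) = -3 + ((Q + S)*(6 + S))/2 = -3 + ((6 + S)*(Q + S))/2 = -3 + (6 + S)*(Q + S)/2)
t(L, M) = 3*L²
(T(t(-3, -3), 2) - 1*(-14))/(116 + z(-5, 1 - 8)) = ((3*(-3)²)*2 - 1*(-14))/(116 + (-3 + (½)*(-5)² + 3*(1 - 8) + 3*(-5) + (½)*(1 - 8)*(-5))) = ((3*9)*2 + 14)/(116 + (-3 + (½)*25 + 3*(-7) - 15 + (½)*(-7)*(-5))) = (27*2 + 14)/(116 + (-3 + 25/2 - 21 - 15 + 35/2)) = (54 + 14)/(116 - 9) = 68/107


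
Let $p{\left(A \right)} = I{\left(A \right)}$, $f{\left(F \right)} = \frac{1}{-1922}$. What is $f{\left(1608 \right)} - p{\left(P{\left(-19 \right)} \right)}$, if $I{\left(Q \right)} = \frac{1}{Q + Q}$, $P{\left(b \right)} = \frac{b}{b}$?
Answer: $- \frac{481}{961} \approx -0.50052$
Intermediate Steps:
$P{\left(b \right)} = 1$
$I{\left(Q \right)} = \frac{1}{2 Q}$
$f{\left(F \right)} = - \frac{1}{1922}$
$p{\left(A \right)} = \frac{1}{2 A}$
$f{\left(1608 \right)} - p{\left(P{\left(-19 \right)} \right)} = - \frac{1}{1922} - \frac{1}{2 \cdot 1} = - \frac{1}{1922} - \frac{1}{2} \cdot 1 = - \frac{1}{1922} - \frac{1}{2} = - \frac{481}{961}$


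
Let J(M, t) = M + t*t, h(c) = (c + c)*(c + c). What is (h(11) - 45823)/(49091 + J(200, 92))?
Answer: -45339/57755 ≈ -0.78502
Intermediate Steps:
h(c) = 4*c² (h(c) = (2*c)*(2*c) = 4*c²)
J(M, t) = M + t²
(h(11) - 45823)/(49091 + J(200, 92)) = (4*11² - 45823)/(49091 + (200 + 92²)) = (4*121 - 45823)/(49091 + (200 + 8464)) = (484 - 45823)/(49091 + 8664) = -45339/57755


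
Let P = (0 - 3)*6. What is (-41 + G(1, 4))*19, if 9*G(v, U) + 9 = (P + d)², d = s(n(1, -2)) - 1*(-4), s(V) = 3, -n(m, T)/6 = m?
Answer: -4883/9 ≈ -542.56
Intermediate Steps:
n(m, T) = -6*m
P = -18 (P = -3*6 = -18)
d = 7 (d = 3 - 1*(-4) = 3 + 4 = 7)
G(v, U) = 112/9 (G(v, U) = -1 + (-18 + 7)²/9 = -1 + (⅑)*(-11)² = -1 + (⅑)*121 = -1 + 121/9 = 112/9)
(-41 + G(1, 4))*19 = (-41 + 112/9)*19 = -257/9*19 = -4883/9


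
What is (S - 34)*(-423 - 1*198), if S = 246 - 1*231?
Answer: 11799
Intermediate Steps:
S = 15 (S = 246 - 231 = 15)
(S - 34)*(-423 - 1*198) = (15 - 34)*(-423 - 1*198) = -19*(-423 - 198) = -19*(-621) = 11799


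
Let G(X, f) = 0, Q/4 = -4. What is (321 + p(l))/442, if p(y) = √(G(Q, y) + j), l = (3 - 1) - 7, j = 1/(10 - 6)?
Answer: 643/884 ≈ 0.72738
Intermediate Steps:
Q = -16 (Q = 4*(-4) = -16)
j = ¼ (j = 1/4 = ¼ ≈ 0.25000)
l = -5 (l = 2 - 7 = -5)
p(y) = ½ (p(y) = √(0 + ¼) = √(¼) = ½)
(321 + p(l))/442 = (321 + ½)/442 = (643/2)*(1/442) = 643/884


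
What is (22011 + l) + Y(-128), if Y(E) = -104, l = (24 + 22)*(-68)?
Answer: 18779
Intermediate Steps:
l = -3128 (l = 46*(-68) = -3128)
(22011 + l) + Y(-128) = (22011 - 3128) - 104 = 18883 - 104 = 18779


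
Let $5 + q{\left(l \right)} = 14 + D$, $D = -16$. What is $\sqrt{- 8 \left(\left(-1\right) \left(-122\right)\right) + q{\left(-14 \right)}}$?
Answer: $i \sqrt{983} \approx 31.353 i$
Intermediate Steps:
$q{\left(l \right)} = -7$ ($q{\left(l \right)} = -5 + \left(14 - 16\right) = -5 - 2 = -7$)
$\sqrt{- 8 \left(\left(-1\right) \left(-122\right)\right) + q{\left(-14 \right)}} = \sqrt{- 8 \left(\left(-1\right) \left(-122\right)\right) - 7} = \sqrt{\left(-8\right) 122 - 7} = \sqrt{-976 - 7} = \sqrt{-983} = i \sqrt{983}$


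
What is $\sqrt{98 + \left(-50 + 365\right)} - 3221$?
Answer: $-3221 + \sqrt{413} \approx -3200.7$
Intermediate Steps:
$\sqrt{98 + \left(-50 + 365\right)} - 3221 = \sqrt{98 + 315} - 3221 = \sqrt{413} - 3221 = -3221 + \sqrt{413}$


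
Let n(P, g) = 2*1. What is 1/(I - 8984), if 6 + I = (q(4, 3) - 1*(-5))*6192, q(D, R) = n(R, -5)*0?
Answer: 1/21970 ≈ 4.5517e-5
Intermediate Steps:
n(P, g) = 2
q(D, R) = 0 (q(D, R) = 2*0 = 0)
I = 30954 (I = -6 + (0 - 1*(-5))*6192 = -6 + (0 + 5)*6192 = -6 + 5*6192 = -6 + 30960 = 30954)
1/(I - 8984) = 1/(30954 - 8984) = 1/21970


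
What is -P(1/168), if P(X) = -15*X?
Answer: 5/56 ≈ 0.089286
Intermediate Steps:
-P(1/168) = -(-15)/168 = -1*(-5/56) = 5/56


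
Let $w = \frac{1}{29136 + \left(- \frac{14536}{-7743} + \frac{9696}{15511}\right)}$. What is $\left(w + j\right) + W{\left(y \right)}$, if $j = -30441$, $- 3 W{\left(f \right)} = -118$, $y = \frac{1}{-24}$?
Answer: $- \frac{319179456990080141}{10498748665656} \approx -30402.0$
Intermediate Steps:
$y = - \frac{1}{24} \approx -0.041667$
$W{\left(f \right)} = \frac{118}{3}$ ($W{\left(f \right)} = \left(- \frac{1}{3}\right) \left(-118\right) = \frac{118}{3}$)
$w = \frac{120101673}{3499582888552}$ ($w = \frac{1}{29136 + \left(\left(-14536\right) \left(- \frac{1}{7743}\right) + 9696 \cdot \frac{1}{15511}\right)} = \frac{1}{29136 + \left(\frac{14536}{7743} + \frac{9696}{15511}\right)} = \frac{1}{29136 + \frac{300544024}{120101673}} = \frac{1}{\frac{3499582888552}{120101673}} = \frac{120101673}{3499582888552} \approx 3.4319 \cdot 10^{-5}$)
$\left(w + j\right) + W{\left(y \right)} = \left(\frac{120101673}{3499582888552} - 30441\right) + \frac{118}{3} = - \frac{106530802590309759}{3499582888552} + \frac{118}{3} = - \frac{319179456990080141}{10498748665656}$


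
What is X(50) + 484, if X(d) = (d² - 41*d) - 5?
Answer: 929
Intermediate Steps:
X(d) = -5 + d² - 41*d
X(50) + 484 = (-5 + 50² - 41*50) + 484 = (-5 + 2500 - 2050) + 484 = 445 + 484 = 929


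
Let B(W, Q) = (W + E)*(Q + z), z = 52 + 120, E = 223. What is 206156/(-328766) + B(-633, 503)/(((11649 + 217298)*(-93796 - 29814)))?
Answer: -291707620083101/465206169499061 ≈ -0.62705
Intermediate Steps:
z = 172
B(W, Q) = (172 + Q)*(223 + W) (B(W, Q) = (W + 223)*(Q + 172) = (223 + W)*(172 + Q) = (172 + Q)*(223 + W))
206156/(-328766) + B(-633, 503)/(((11649 + 217298)*(-93796 - 29814))) = 206156/(-328766) + (38356 + 172*(-633) + 223*503 + 503*(-633))/(((11649 + 217298)*(-93796 - 29814))) = 206156*(-1/328766) + (38356 - 108876 + 112169 - 318399)/((228947*(-123610))) = -103078/164383 - 276750/(-28300138670) = -103078/164383 - 276750*(-1/28300138670) = -103078/164383 + 27675/2830013867 = -291707620083101/465206169499061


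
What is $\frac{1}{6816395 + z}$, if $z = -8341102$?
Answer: $- \frac{1}{1524707} \approx -6.5586 \cdot 10^{-7}$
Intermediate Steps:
$\frac{1}{6816395 + z} = \frac{1}{6816395 - 8341102} = \frac{1}{-1524707} = - \frac{1}{1524707}$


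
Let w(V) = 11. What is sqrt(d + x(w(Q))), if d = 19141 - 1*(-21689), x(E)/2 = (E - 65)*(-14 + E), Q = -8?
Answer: 19*sqrt(114) ≈ 202.86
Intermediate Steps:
x(E) = 2*(-65 + E)*(-14 + E) (x(E) = 2*((E - 65)*(-14 + E)) = 2*((-65 + E)*(-14 + E)) = 2*(-65 + E)*(-14 + E))
d = 40830 (d = 19141 + 21689 = 40830)
sqrt(d + x(w(Q))) = sqrt(40830 + (1820 - 158*11 + 2*11**2)) = sqrt(40830 + (1820 - 1738 + 2*121)) = sqrt(40830 + (1820 - 1738 + 242)) = sqrt(40830 + 324) = sqrt(41154) = 19*sqrt(114)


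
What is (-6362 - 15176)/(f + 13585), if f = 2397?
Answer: -10769/7991 ≈ -1.3476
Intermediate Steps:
(-6362 - 15176)/(f + 13585) = (-6362 - 15176)/(2397 + 13585) = -21538/15982 = -21538*1/15982 = -10769/7991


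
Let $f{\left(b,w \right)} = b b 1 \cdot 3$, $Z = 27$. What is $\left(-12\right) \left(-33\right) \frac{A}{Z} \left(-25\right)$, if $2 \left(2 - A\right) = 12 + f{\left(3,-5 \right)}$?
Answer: $\frac{19250}{3} \approx 6416.7$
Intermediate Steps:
$f{\left(b,w \right)} = 3 b^{2}$ ($f{\left(b,w \right)} = b^{2} \cdot 3 = 3 b^{2}$)
$A = - \frac{35}{2}$ ($A = 2 - \frac{12 + 3 \cdot 3^{2}}{2} = 2 - \frac{12 + 3 \cdot 9}{2} = 2 - \frac{12 + 27}{2} = 2 - \frac{39}{2} = - \frac{35}{2} \approx -17.5$)
$\left(-12\right) \left(-33\right) \frac{A}{Z} \left(-25\right) = \left(-12\right) \left(-33\right) \left(- \frac{35}{2 \cdot 27}\right) \left(-25\right) = 396 \left(\left(- \frac{35}{2}\right) \frac{1}{27}\right) \left(-25\right) = 396 \left(- \frac{35}{54}\right) \left(-25\right) = \left(- \frac{770}{3}\right) \left(-25\right) = \frac{19250}{3}$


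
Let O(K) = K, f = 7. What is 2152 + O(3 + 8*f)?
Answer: 2211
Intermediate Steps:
2152 + O(3 + 8*f) = 2152 + (3 + 8*7) = 2152 + (3 + 56) = 2152 + 59 = 2211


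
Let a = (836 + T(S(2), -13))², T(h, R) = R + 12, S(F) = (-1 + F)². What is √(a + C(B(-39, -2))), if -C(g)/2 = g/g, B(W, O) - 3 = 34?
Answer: √697223 ≈ 835.00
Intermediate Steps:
B(W, O) = 37 (B(W, O) = 3 + 34 = 37)
T(h, R) = 12 + R
C(g) = -2 (C(g) = -2*g/g = -2*1 = -2)
a = 697225 (a = (836 + (12 - 13))² = (836 - 1)² = 835² = 697225)
√(a + C(B(-39, -2))) = √(697225 - 2) = √697223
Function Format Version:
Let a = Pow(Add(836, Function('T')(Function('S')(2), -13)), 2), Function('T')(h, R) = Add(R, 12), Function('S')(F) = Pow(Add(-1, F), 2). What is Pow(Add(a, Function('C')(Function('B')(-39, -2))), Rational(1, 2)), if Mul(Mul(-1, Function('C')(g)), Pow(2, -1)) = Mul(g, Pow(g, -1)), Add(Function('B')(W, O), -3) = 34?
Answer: Pow(697223, Rational(1, 2)) ≈ 835.00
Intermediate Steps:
Function('B')(W, O) = 37 (Function('B')(W, O) = Add(3, 34) = 37)
Function('T')(h, R) = Add(12, R)
Function('C')(g) = -2 (Function('C')(g) = Mul(-2, Mul(g, Pow(g, -1))) = Mul(-2, 1) = -2)
a = 697225 (a = Pow(Add(836, Add(12, -13)), 2) = Pow(Add(836, -1), 2) = Pow(835, 2) = 697225)
Pow(Add(a, Function('C')(Function('B')(-39, -2))), Rational(1, 2)) = Pow(Add(697225, -2), Rational(1, 2)) = Pow(697223, Rational(1, 2))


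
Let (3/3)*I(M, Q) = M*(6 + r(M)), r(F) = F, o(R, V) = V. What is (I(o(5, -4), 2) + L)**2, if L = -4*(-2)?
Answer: 0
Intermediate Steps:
I(M, Q) = M*(6 + M)
L = 8
(I(o(5, -4), 2) + L)**2 = (-4*(6 - 4) + 8)**2 = (-4*2 + 8)**2 = (-8 + 8)**2 = 0**2 = 0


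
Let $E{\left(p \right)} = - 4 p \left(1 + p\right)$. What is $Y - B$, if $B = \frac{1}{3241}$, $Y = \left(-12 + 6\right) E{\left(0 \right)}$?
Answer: $- \frac{1}{3241} \approx -0.00030855$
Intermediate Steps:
$E{\left(p \right)} = - 4 p \left(1 + p\right)$
$Y = 0$ ($Y = \left(-12 + 6\right) \left(\left(-4\right) 0 \left(1 + 0\right)\right) = - 6 \left(\left(-4\right) 0 \cdot 1\right) = \left(-6\right) 0 = 0$)
$B = \frac{1}{3241} \approx 0.00030855$
$Y - B = 0 - \frac{1}{3241} = - \frac{1}{3241}$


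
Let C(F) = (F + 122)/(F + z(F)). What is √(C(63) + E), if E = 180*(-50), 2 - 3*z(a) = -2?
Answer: I*√335133885/193 ≈ 94.853*I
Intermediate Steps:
z(a) = 4/3 (z(a) = ⅔ - ⅓*(-2) = ⅔ + ⅔ = 4/3)
E = -9000
C(F) = (122 + F)/(4/3 + F) (C(F) = (F + 122)/(F + 4/3) = (122 + F)/(4/3 + F))
√(C(63) + E) = √(3*(122 + 63)/(4 + 3*63) - 9000) = √(3*185/(4 + 189) - 9000) = √(3*185/193 - 9000) = √(3*(1/193)*185 - 9000) = √(555/193 - 9000) = √(-1736445/193) = I*√335133885/193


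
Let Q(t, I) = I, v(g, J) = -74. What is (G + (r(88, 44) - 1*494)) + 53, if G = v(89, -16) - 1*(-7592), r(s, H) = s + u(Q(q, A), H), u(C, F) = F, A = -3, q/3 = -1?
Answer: 7209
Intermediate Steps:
q = -3 (q = 3*(-1) = -3)
r(s, H) = H + s (r(s, H) = s + H = H + s)
G = 7518 (G = -74 - 1*(-7592) = -74 + 7592 = 7518)
(G + (r(88, 44) - 1*494)) + 53 = (7518 + ((44 + 88) - 1*494)) + 53 = (7518 + (132 - 494)) + 53 = (7518 - 362) + 53 = 7156 + 53 = 7209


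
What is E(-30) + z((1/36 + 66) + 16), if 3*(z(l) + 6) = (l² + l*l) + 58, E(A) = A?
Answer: 8687809/1944 ≈ 4469.0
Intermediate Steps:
z(l) = 40/3 + 2*l²/3 (z(l) = -6 + ((l² + l*l) + 58)/3 = -6 + ((l² + l²) + 58)/3 = -6 + (2*l² + 58)/3 = -6 + (58 + 2*l²)/3 = -6 + (58/3 + 2*l²/3) = 40/3 + 2*l²/3)
E(-30) + z((1/36 + 66) + 16) = -30 + (40/3 + 2*((1/36 + 66) + 16)²/3) = -30 + (40/3 + 2*(2377/36 + 16)²/3) = -30 + (40/3 + 2*(2953/36)²/3) = -30 + (40/3 + (⅔)*(8720209/1296)) = -30 + (40/3 + 8720209/1944) = -30 + 8746129/1944 = 8687809/1944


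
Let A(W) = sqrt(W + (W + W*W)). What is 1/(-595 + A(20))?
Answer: -119/70717 - 2*sqrt(110)/353585 ≈ -0.0017421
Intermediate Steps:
A(W) = sqrt(W**2 + 2*W) (A(W) = sqrt(W + (W + W**2)) = sqrt(W**2 + 2*W))
1/(-595 + A(20)) = 1/(-595 + sqrt(20*(2 + 20))) = 1/(-595 + sqrt(20*22)) = 1/(-595 + sqrt(440)) = 1/(-595 + 2*sqrt(110))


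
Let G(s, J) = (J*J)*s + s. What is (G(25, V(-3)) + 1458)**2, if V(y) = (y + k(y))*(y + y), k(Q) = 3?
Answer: 2199289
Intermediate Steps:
V(y) = 2*y*(3 + y) (V(y) = (y + 3)*(y + y) = (3 + y)*(2*y) = 2*y*(3 + y))
G(s, J) = s + s*J**2 (G(s, J) = J**2*s + s = s*J**2 + s = s + s*J**2)
(G(25, V(-3)) + 1458)**2 = (25*(1 + (2*(-3)*(3 - 3))**2) + 1458)**2 = (25*(1 + (2*(-3)*0)**2) + 1458)**2 = (25*(1 + 0**2) + 1458)**2 = (25*(1 + 0) + 1458)**2 = (25*1 + 1458)**2 = (25 + 1458)**2 = 1483**2 = 2199289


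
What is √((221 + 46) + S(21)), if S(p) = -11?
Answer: 16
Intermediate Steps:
√((221 + 46) + S(21)) = √((221 + 46) - 11) = √(267 - 11) = √256 = 16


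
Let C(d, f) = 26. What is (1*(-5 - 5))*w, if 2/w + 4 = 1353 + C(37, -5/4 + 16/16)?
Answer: -4/275 ≈ -0.014545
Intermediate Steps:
w = 2/1375 (w = 2/(-4 + (1353 + 26)) = 2/(-4 + 1379) = 2/1375 ≈ 0.0014545)
(1*(-5 - 5))*w = (1*(-5 - 5))*(2/1375) = (1*(-10))*(2/1375) = -10*2/1375 = -4/275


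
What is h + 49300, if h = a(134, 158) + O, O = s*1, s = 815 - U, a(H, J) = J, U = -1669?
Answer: 51942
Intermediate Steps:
s = 2484 (s = 815 - 1*(-1669) = 815 + 1669 = 2484)
O = 2484 (O = 2484*1 = 2484)
h = 2642 (h = 158 + 2484 = 2642)
h + 49300 = 2642 + 49300 = 51942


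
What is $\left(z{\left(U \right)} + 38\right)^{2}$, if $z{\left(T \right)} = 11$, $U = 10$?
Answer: $2401$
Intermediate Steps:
$\left(z{\left(U \right)} + 38\right)^{2} = \left(11 + 38\right)^{2} = 49^{2} = 2401$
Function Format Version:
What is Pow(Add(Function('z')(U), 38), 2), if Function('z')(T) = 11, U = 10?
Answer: 2401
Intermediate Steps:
Pow(Add(Function('z')(U), 38), 2) = Pow(Add(11, 38), 2) = Pow(49, 2) = 2401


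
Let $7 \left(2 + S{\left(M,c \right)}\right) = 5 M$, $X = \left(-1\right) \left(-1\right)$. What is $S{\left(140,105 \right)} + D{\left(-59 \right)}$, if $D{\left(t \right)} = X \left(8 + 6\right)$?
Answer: $112$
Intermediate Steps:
$X = 1$
$S{\left(M,c \right)} = -2 + \frac{5 M}{7}$
$D{\left(t \right)} = 14$ ($D{\left(t \right)} = 1 \left(8 + 6\right) = 1 \cdot 14 = 14$)
$S{\left(140,105 \right)} + D{\left(-59 \right)} = \left(-2 + \frac{5}{7} \cdot 140\right) + 14 = \left(-2 + 100\right) + 14 = 98 + 14 = 112$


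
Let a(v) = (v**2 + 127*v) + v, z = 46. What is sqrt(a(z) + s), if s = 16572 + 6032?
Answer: 4*sqrt(1913) ≈ 174.95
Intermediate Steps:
s = 22604
a(v) = v**2 + 128*v
sqrt(a(z) + s) = sqrt(46*(128 + 46) + 22604) = sqrt(46*174 + 22604) = sqrt(8004 + 22604) = sqrt(30608) = 4*sqrt(1913)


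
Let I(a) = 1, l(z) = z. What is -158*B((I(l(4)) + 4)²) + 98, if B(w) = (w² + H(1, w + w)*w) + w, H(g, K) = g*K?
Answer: -300102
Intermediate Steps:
H(g, K) = K*g
B(w) = w + 3*w² (B(w) = (w² + ((w + w)*1)*w) + w = (w² + ((2*w)*1)*w) + w = (w² + (2*w)*w) + w = (w² + 2*w²) + w = 3*w² + w = w + 3*w²)
-158*B((I(l(4)) + 4)²) + 98 = -158*(1 + 4)²*(1 + 3*(1 + 4)²) + 98 = -158*5²*(1 + 3*5²) + 98 = -3950*(1 + 3*25) + 98 = -3950*(1 + 75) + 98 = -3950*76 + 98 = -158*1900 + 98 = -300200 + 98 = -300102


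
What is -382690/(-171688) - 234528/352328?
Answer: 537311131/343695964 ≈ 1.5633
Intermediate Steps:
-382690/(-171688) - 234528/352328 = -382690*(-1/171688) - 234528*1/352328 = 17395/7804 - 29316/44041 = 537311131/343695964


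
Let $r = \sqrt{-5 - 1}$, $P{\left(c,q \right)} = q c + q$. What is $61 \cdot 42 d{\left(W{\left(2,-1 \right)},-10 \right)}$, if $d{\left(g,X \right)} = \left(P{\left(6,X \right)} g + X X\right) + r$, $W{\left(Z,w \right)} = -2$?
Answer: $614880 + 2562 i \sqrt{6} \approx 6.1488 \cdot 10^{5} + 6275.6 i$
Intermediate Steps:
$P{\left(c,q \right)} = q + c q$ ($P{\left(c,q \right)} = c q + q = q + c q$)
$r = i \sqrt{6}$ ($r = \sqrt{-6} = i \sqrt{6} \approx 2.4495 i$)
$d{\left(g,X \right)} = X^{2} + i \sqrt{6} + 7 X g$ ($d{\left(g,X \right)} = \left(X \left(1 + 6\right) g + X X\right) + i \sqrt{6} = \left(X 7 g + X^{2}\right) + i \sqrt{6} = \left(7 X g + X^{2}\right) + i \sqrt{6} = \left(X^{2} + 7 X g\right) + i \sqrt{6} = X^{2} + i \sqrt{6} + 7 X g$)
$61 \cdot 42 d{\left(W{\left(2,-1 \right)},-10 \right)} = 61 \cdot 42 \left(\left(-10\right)^{2} + i \sqrt{6} + 7 \left(-10\right) \left(-2\right)\right) = 2562 \left(100 + i \sqrt{6} + 140\right) = 2562 \left(240 + i \sqrt{6}\right) = 614880 + 2562 i \sqrt{6}$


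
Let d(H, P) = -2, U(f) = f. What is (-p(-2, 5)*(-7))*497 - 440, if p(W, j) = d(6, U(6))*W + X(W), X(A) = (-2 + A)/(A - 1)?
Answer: 54344/3 ≈ 18115.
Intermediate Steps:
X(A) = (-2 + A)/(-1 + A)
p(W, j) = -2*W + (-2 + W)/(-1 + W)
(-p(-2, 5)*(-7))*497 - 440 = (-(-2 - 2 - 2*(-2)*(-1 - 2))/(-1 - 2)*(-7))*497 - 440 = (-(-2 - 2 - 2*(-2)*(-3))/(-3)*(-7))*497 - 440 = (-(-1)*(-2 - 2 - 12)/3*(-7))*497 - 440 = (-(-1)*(-16)/3*(-7))*497 - 440 = (-1*16/3*(-7))*497 - 440 = -16/3*(-7)*497 - 440 = (112/3)*497 - 440 = 55664/3 - 440 = 54344/3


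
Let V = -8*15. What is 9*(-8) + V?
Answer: -192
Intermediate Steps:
V = -120
9*(-8) + V = 9*(-8) - 120 = -72 - 120 = -192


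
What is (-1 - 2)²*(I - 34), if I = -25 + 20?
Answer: -351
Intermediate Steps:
I = -5
(-1 - 2)²*(I - 34) = (-1 - 2)²*(-5 - 34) = (-3)²*(-39) = 9*(-39) = -351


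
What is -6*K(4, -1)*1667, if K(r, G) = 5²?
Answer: -250050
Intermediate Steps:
K(r, G) = 25
-6*K(4, -1)*1667 = -6*25*1667 = -150*1667 = -250050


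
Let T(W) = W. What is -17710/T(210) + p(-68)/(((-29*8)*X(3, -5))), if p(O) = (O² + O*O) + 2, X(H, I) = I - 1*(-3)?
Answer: -44821/696 ≈ -64.398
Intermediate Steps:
X(H, I) = 3 + I (X(H, I) = I + 3 = 3 + I)
p(O) = 2 + 2*O² (p(O) = (O² + O²) + 2 = 2*O² + 2 = 2 + 2*O²)
-17710/T(210) + p(-68)/(((-29*8)*X(3, -5))) = -17710/210 + (2 + 2*(-68)²)/(((-29*8)*(3 - 5))) = -17710*1/210 + (2 + 2*4624)/((-232*(-2))) = -253/3 + (2 + 9248)/464 = -253/3 + 9250*(1/464) = -253/3 + 4625/232 = -44821/696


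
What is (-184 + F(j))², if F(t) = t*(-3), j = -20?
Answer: 15376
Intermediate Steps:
F(t) = -3*t
(-184 + F(j))² = (-184 - 3*(-20))² = (-184 + 60)² = (-124)² = 15376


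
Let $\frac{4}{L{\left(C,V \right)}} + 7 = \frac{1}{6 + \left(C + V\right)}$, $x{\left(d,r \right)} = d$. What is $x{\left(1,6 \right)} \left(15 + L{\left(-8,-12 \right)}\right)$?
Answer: $\frac{1429}{99} \approx 14.434$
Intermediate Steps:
$L{\left(C,V \right)} = \frac{4}{-7 + \frac{1}{6 + C + V}}$ ($L{\left(C,V \right)} = \frac{4}{-7 + \frac{1}{6 + \left(C + V\right)}} = \frac{4}{-7 + \frac{1}{6 + C + V}}$)
$x{\left(1,6 \right)} \left(15 + L{\left(-8,-12 \right)}\right) = 1 \left(15 + \frac{4 \left(-6 - -8 - -12\right)}{41 + 7 \left(-8\right) + 7 \left(-12\right)}\right) = 1 \left(15 + \frac{4 \left(-6 + 8 + 12\right)}{41 - 56 - 84}\right) = 1 \left(15 + 4 \frac{1}{-99} \cdot 14\right) = 1 \left(15 + 4 \left(- \frac{1}{99}\right) 14\right) = 1 \left(15 - \frac{56}{99}\right) = 1 \cdot \frac{1429}{99} = \frac{1429}{99}$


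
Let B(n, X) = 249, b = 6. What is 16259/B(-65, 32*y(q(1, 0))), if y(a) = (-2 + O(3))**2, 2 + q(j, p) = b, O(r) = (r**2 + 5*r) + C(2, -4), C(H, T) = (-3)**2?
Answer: 16259/249 ≈ 65.297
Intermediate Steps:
C(H, T) = 9
O(r) = 9 + r**2 + 5*r (O(r) = (r**2 + 5*r) + 9 = 9 + r**2 + 5*r)
q(j, p) = 4 (q(j, p) = -2 + 6 = 4)
y(a) = 961 (y(a) = (-2 + (9 + 3**2 + 5*3))**2 = (-2 + (9 + 9 + 15))**2 = (-2 + 33)**2 = 31**2 = 961)
16259/B(-65, 32*y(q(1, 0))) = 16259/249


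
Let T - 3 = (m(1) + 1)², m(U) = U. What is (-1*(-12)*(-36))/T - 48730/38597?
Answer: -17015014/270179 ≈ -62.977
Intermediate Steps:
T = 7 (T = 3 + (1 + 1)² = 3 + 2² = 3 + 4 = 7)
(-1*(-12)*(-36))/T - 48730/38597 = (-1*(-12)*(-36))/7 - 48730/38597 = (12*(-36))*(⅐) - 48730*1/38597 = -432*⅐ - 48730/38597 = -432/7 - 48730/38597 = -17015014/270179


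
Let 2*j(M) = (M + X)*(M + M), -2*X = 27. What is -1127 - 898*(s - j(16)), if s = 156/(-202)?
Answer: 3584137/101 ≈ 35487.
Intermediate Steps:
X = -27/2 (X = -½*27 = -27/2 ≈ -13.500)
s = -78/101 (s = 156*(-1/202) = -78/101 ≈ -0.77228)
j(M) = M*(-27/2 + M) (j(M) = ((M - 27/2)*(M + M))/2 = ((-27/2 + M)*(2*M))/2 = (2*M*(-27/2 + M))/2 = M*(-27/2 + M))
-1127 - 898*(s - j(16)) = -1127 - 898*(-78/101 - 16*(-27 + 2*16)/2) = -1127 - 898*(-78/101 - 16*(-27 + 32)/2) = -1127 - 898*(-78/101 - 16*5/2) = -1127 - 898*(-78/101 - 1*40) = -1127 - 898*(-78/101 - 40) = -1127 - 898*(-4118/101) = -1127 + 3697964/101 = 3584137/101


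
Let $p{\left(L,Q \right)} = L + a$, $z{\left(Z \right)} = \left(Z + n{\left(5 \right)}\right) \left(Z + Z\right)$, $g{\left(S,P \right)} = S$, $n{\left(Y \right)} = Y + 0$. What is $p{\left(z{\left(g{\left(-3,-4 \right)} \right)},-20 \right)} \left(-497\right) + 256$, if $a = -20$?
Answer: $16160$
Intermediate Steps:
$n{\left(Y \right)} = Y$
$z{\left(Z \right)} = 2 Z \left(5 + Z\right)$ ($z{\left(Z \right)} = \left(Z + 5\right) \left(Z + Z\right) = \left(5 + Z\right) 2 Z = 2 Z \left(5 + Z\right)$)
$p{\left(L,Q \right)} = -20 + L$ ($p{\left(L,Q \right)} = L - 20 = -20 + L$)
$p{\left(z{\left(g{\left(-3,-4 \right)} \right)},-20 \right)} \left(-497\right) + 256 = \left(-20 + 2 \left(-3\right) \left(5 - 3\right)\right) \left(-497\right) + 256 = \left(-20 + 2 \left(-3\right) 2\right) \left(-497\right) + 256 = \left(-20 - 12\right) \left(-497\right) + 256 = \left(-32\right) \left(-497\right) + 256 = 15904 + 256 = 16160$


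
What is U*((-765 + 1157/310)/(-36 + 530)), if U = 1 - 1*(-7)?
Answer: -471986/38285 ≈ -12.328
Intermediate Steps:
U = 8 (U = 1 + 7 = 8)
U*((-765 + 1157/310)/(-36 + 530)) = 8*((-765 + 1157/310)/(-36 + 530)) = 8*((-765 + 1157*(1/310))/494) = 8*((-765 + 1157/310)*(1/494)) = 8*(-235993/310*1/494) = 8*(-235993/153140) = -471986/38285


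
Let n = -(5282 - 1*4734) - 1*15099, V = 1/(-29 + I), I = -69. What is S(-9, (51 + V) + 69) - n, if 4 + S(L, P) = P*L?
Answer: 1427183/98 ≈ 14563.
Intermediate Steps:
V = -1/98 (V = 1/(-29 - 69) = 1/(-98) = -1/98 ≈ -0.010204)
S(L, P) = -4 + L*P (S(L, P) = -4 + P*L = -4 + L*P)
n = -15647 (n = -(5282 - 4734) - 15099 = -1*548 - 15099 = -548 - 15099 = -15647)
S(-9, (51 + V) + 69) - n = (-4 - 9*((51 - 1/98) + 69)) - 1*(-15647) = (-4 - 9*(4997/98 + 69)) + 15647 = (-4 - 9*11759/98) + 15647 = (-4 - 105831/98) + 15647 = -106223/98 + 15647 = 1427183/98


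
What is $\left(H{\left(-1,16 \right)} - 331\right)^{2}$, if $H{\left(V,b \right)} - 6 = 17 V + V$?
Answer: $117649$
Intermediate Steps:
$H{\left(V,b \right)} = 6 + 18 V$ ($H{\left(V,b \right)} = 6 + \left(17 V + V\right) = 6 + 18 V$)
$\left(H{\left(-1,16 \right)} - 331\right)^{2} = \left(\left(6 + 18 \left(-1\right)\right) - 331\right)^{2} = \left(\left(6 - 18\right) - 331\right)^{2} = \left(-12 - 331\right)^{2} = \left(-343\right)^{2} = 117649$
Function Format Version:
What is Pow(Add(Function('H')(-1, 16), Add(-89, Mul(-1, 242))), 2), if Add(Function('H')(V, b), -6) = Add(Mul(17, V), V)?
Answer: 117649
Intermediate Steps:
Function('H')(V, b) = Add(6, Mul(18, V)) (Function('H')(V, b) = Add(6, Add(Mul(17, V), V)) = Add(6, Mul(18, V)))
Pow(Add(Function('H')(-1, 16), Add(-89, Mul(-1, 242))), 2) = Pow(Add(Add(6, Mul(18, -1)), Add(-89, Mul(-1, 242))), 2) = Pow(Add(Add(6, -18), Add(-89, -242)), 2) = Pow(Add(-12, -331), 2) = Pow(-343, 2) = 117649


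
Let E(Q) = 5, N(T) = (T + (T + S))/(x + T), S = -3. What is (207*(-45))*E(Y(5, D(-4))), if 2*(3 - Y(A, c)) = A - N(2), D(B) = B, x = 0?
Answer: -46575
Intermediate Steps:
N(T) = (-3 + 2*T)/T (N(T) = (T + (T - 3))/(0 + T) = (T + (-3 + T))/T = (-3 + 2*T)/T)
Y(A, c) = 13/4 - A/2 (Y(A, c) = 3 - (A - (2 - 3/2))/2 = 3 - (A - 1*½)/2 = 3 - (A - ½)/2 = 3 - (-½ + A)/2 = 3 + (¼ - A/2) = 13/4 - A/2)
(207*(-45))*E(Y(5, D(-4))) = (207*(-45))*5 = -9315*5 = -46575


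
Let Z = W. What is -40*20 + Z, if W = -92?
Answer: -892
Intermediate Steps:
Z = -92
-40*20 + Z = -40*20 - 92 = -800 - 92 = -892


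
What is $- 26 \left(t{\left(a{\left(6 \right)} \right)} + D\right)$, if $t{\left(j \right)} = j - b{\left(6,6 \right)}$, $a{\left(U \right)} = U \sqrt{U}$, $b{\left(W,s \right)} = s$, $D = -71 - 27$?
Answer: $2704 - 156 \sqrt{6} \approx 2321.9$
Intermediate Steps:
$D = -98$
$a{\left(U \right)} = U^{\frac{3}{2}}$
$t{\left(j \right)} = -6 + j$ ($t{\left(j \right)} = j - 6 = -6 + j$)
$- 26 \left(t{\left(a{\left(6 \right)} \right)} + D\right) = - 26 \left(\left(-6 + 6^{\frac{3}{2}}\right) - 98\right) = - 26 \left(\left(-6 + 6 \sqrt{6}\right) - 98\right) = - 26 \left(-104 + 6 \sqrt{6}\right) = 2704 - 156 \sqrt{6}$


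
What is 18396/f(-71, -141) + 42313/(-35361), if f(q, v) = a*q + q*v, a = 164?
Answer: -719598085/57744513 ≈ -12.462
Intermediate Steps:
f(q, v) = 164*q + q*v
18396/f(-71, -141) + 42313/(-35361) = 18396/((-71*(164 - 141))) + 42313/(-35361) = 18396/((-71*23)) + 42313*(-1/35361) = 18396/(-1633) - 42313/35361 = 18396*(-1/1633) - 42313/35361 = -18396/1633 - 42313/35361 = -719598085/57744513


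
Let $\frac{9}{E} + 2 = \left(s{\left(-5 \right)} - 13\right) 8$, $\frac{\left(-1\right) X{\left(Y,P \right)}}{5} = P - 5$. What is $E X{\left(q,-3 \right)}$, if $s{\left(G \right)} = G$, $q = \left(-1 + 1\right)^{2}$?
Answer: $- \frac{180}{73} \approx -2.4658$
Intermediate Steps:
$q = 0$ ($q = 0^{2} = 0$)
$X{\left(Y,P \right)} = 25 - 5 P$ ($X{\left(Y,P \right)} = - 5 \left(P - 5\right) = - 5 \left(-5 + P\right) = 25 - 5 P$)
$E = - \frac{9}{146}$ ($E = \frac{9}{-2 + \left(-5 - 13\right) 8} = \frac{9}{-2 - 144} = \frac{9}{-146} = 9 \left(- \frac{1}{146}\right) = - \frac{9}{146} \approx -0.061644$)
$E X{\left(q,-3 \right)} = - \frac{9 \left(25 - -15\right)}{146} = - \frac{9 \left(25 + 15\right)}{146} = \left(- \frac{9}{146}\right) 40 = - \frac{180}{73}$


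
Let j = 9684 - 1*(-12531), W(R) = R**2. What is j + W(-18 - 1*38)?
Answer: 25351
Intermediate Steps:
j = 22215 (j = 9684 + 12531 = 22215)
j + W(-18 - 1*38) = 22215 + (-18 - 1*38)**2 = 22215 + (-18 - 38)**2 = 22215 + (-56)**2 = 22215 + 3136 = 25351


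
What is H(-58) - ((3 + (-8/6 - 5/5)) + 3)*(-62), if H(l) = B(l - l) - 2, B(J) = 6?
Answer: 694/3 ≈ 231.33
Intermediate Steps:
H(l) = 4 (H(l) = 6 - 2 = 4)
H(-58) - ((3 + (-8/6 - 5/5)) + 3)*(-62) = 4 - ((3 + (-8/6 - 5/5)) + 3)*(-62) = 4 - ((3 + (-8*⅙ - 5*⅕)) + 3)*(-62) = 4 - ((3 + (-4/3 - 1)) + 3)*(-62) = 4 - ((3 - 7/3) + 3)*(-62) = 4 - (⅔ + 3)*(-62) = 4 - 11*(-62)/3 = 4 - 1*(-682/3) = 4 + 682/3 = 694/3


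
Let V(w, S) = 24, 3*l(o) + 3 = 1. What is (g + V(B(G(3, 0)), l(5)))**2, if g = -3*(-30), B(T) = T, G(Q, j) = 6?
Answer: 12996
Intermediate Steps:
l(o) = -2/3 (l(o) = -1 + (1/3)*1 = -1 + 1/3 = -2/3)
g = 90
(g + V(B(G(3, 0)), l(5)))**2 = (90 + 24)**2 = 114**2 = 12996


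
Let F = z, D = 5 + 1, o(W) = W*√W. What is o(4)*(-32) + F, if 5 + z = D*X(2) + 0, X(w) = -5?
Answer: -291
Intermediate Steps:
o(W) = W^(3/2)
D = 6
z = -35 (z = -5 + (6*(-5) + 0) = -5 + (-30 + 0) = -5 - 30 = -35)
F = -35
o(4)*(-32) + F = 4^(3/2)*(-32) - 35 = 8*(-32) - 35 = -256 - 35 = -291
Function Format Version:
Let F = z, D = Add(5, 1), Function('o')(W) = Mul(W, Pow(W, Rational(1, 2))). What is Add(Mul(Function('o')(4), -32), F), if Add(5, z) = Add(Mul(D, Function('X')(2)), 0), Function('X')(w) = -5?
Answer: -291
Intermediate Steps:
Function('o')(W) = Pow(W, Rational(3, 2))
D = 6
z = -35 (z = Add(-5, Add(Mul(6, -5), 0)) = Add(-5, Add(-30, 0)) = Add(-5, -30) = -35)
F = -35
Add(Mul(Function('o')(4), -32), F) = Add(Mul(Pow(4, Rational(3, 2)), -32), -35) = Add(Mul(8, -32), -35) = Add(-256, -35) = -291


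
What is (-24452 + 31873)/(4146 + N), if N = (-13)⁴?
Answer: 7421/32707 ≈ 0.22689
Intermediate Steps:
N = 28561
(-24452 + 31873)/(4146 + N) = (-24452 + 31873)/(4146 + 28561) = 7421/32707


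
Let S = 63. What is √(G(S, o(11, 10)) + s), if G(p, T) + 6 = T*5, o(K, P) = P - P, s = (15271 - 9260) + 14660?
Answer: √20665 ≈ 143.75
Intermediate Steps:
s = 20671 (s = 6011 + 14660 = 20671)
o(K, P) = 0
G(p, T) = -6 + 5*T (G(p, T) = -6 + T*5 = -6 + 5*T)
√(G(S, o(11, 10)) + s) = √((-6 + 5*0) + 20671) = √((-6 + 0) + 20671) = √(-6 + 20671) = √20665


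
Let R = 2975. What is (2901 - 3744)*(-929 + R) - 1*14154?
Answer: -1738932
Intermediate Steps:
(2901 - 3744)*(-929 + R) - 1*14154 = (2901 - 3744)*(-929 + 2975) - 1*14154 = -843*2046 - 14154 = -1724778 - 14154 = -1738932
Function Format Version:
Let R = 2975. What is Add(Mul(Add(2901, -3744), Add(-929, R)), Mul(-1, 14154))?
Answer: -1738932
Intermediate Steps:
Add(Mul(Add(2901, -3744), Add(-929, R)), Mul(-1, 14154)) = Add(Mul(Add(2901, -3744), Add(-929, 2975)), Mul(-1, 14154)) = Add(Mul(-843, 2046), -14154) = Add(-1724778, -14154) = -1738932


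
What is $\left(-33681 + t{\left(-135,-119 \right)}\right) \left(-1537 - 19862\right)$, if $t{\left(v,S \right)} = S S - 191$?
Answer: $421795689$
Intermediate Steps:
$t{\left(v,S \right)} = -191 + S^{2}$ ($t{\left(v,S \right)} = S^{2} - 191 = -191 + S^{2}$)
$\left(-33681 + t{\left(-135,-119 \right)}\right) \left(-1537 - 19862\right) = \left(-33681 - \left(191 - \left(-119\right)^{2}\right)\right) \left(-1537 - 19862\right) = \left(-33681 + \left(-191 + 14161\right)\right) \left(-1537 - 19862\right) = \left(-33681 + 13970\right) \left(-21399\right) = \left(-19711\right) \left(-21399\right) = 421795689$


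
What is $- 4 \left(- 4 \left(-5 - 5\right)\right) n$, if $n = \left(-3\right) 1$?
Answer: $480$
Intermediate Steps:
$n = -3$
$- 4 \left(- 4 \left(-5 - 5\right)\right) n = - 4 \left(- 4 \left(-5 - 5\right)\right) \left(-3\right) = - 4 \left(\left(-4\right) \left(-10\right)\right) \left(-3\right) = \left(-4\right) 40 \left(-3\right) = \left(-160\right) \left(-3\right) = 480$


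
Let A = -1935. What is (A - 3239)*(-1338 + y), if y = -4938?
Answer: 32472024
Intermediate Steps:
(A - 3239)*(-1338 + y) = (-1935 - 3239)*(-1338 - 4938) = -5174*(-6276) = 32472024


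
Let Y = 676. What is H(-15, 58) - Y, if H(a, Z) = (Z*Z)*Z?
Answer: 194436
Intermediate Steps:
H(a, Z) = Z³ (H(a, Z) = Z²*Z = Z³)
H(-15, 58) - Y = 58³ - 1*676 = 195112 - 676 = 194436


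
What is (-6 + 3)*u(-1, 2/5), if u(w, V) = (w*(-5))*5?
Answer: -75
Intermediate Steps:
u(w, V) = -25*w (u(w, V) = -5*w*5 = -25*w)
(-6 + 3)*u(-1, 2/5) = (-6 + 3)*(-25*(-1)) = -3*25 = -75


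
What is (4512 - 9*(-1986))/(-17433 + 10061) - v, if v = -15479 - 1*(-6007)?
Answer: 34902599/3686 ≈ 9469.0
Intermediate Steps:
v = -9472 (v = -15479 + 6007 = -9472)
(4512 - 9*(-1986))/(-17433 + 10061) - v = (4512 - 9*(-1986))/(-17433 + 10061) - 1*(-9472) = (4512 + 17874)/(-7372) + 9472 = 22386*(-1/7372) + 9472 = -11193/3686 + 9472 = 34902599/3686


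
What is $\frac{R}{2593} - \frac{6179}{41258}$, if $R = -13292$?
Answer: $- \frac{564423483}{106981994} \approx -5.2759$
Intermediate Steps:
$\frac{R}{2593} - \frac{6179}{41258} = - \frac{13292}{2593} - \frac{6179}{41258} = - \frac{564423483}{106981994}$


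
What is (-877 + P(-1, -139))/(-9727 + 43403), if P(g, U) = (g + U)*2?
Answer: -1157/33676 ≈ -0.034357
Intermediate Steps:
P(g, U) = 2*U + 2*g (P(g, U) = (U + g)*2 = 2*U + 2*g)
(-877 + P(-1, -139))/(-9727 + 43403) = (-877 + (2*(-139) + 2*(-1)))/(-9727 + 43403) = (-877 + (-278 - 2))/33676 = (-877 - 280)*(1/33676) = -1157*1/33676 = -1157/33676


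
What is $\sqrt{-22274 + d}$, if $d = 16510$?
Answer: $2 i \sqrt{1441} \approx 75.921 i$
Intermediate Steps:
$\sqrt{-22274 + d} = \sqrt{-22274 + 16510} = \sqrt{-5764} = 2 i \sqrt{1441}$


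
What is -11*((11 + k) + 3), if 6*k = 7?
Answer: -1001/6 ≈ -166.83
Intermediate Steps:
k = 7/6 (k = (⅙)*7 = 7/6 ≈ 1.1667)
-11*((11 + k) + 3) = -11*((11 + 7/6) + 3) = -11*(73/6 + 3) = -11*91/6 = -1001/6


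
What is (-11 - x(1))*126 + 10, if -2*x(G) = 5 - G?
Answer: -1124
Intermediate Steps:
x(G) = -5/2 + G/2 (x(G) = -(5 - G)/2 = -5/2 + G/2)
(-11 - x(1))*126 + 10 = (-11 - (-5/2 + (½)*1))*126 + 10 = (-11 - (-5/2 + ½))*126 + 10 = (-11 - 1*(-2))*126 + 10 = (-11 + 2)*126 + 10 = -9*126 + 10 = -1134 + 10 = -1124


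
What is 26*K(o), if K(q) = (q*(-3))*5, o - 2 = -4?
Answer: 780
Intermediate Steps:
o = -2 (o = 2 - 4 = -2)
K(q) = -15*q (K(q) = -3*q*5 = -15*q)
26*K(o) = 26*(-15*(-2)) = 26*30 = 780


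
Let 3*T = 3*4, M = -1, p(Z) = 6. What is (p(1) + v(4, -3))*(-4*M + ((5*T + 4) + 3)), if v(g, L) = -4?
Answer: 62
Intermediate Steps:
T = 4 (T = (3*4)/3 = (⅓)*12 = 4)
(p(1) + v(4, -3))*(-4*M + ((5*T + 4) + 3)) = (6 - 4)*(-4*(-1) + ((5*4 + 4) + 3)) = 2*(4 + ((20 + 4) + 3)) = 2*(4 + (24 + 3)) = 2*(4 + 27) = 2*31 = 62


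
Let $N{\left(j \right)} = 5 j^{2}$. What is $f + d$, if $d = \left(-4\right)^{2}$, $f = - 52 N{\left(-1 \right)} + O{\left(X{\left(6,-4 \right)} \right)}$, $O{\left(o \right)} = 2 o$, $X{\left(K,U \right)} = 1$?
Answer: $-242$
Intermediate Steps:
$f = -258$ ($f = - 52 \cdot 5 \left(-1\right)^{2} + 2 \cdot 1 = - 52 \cdot 5 \cdot 1 + 2 = \left(-52\right) 5 + 2 = -260 + 2 = -258$)
$d = 16$
$f + d = -258 + 16 = -242$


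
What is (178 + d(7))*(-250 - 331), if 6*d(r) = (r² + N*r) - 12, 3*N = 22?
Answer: -2015489/18 ≈ -1.1197e+5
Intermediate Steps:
N = 22/3 (N = (⅓)*22 = 22/3 ≈ 7.3333)
d(r) = -2 + r²/6 + 11*r/9 (d(r) = ((r² + 22*r/3) - 12)/6 = (-12 + r² + 22*r/3)/6 = -2 + r²/6 + 11*r/9)
(178 + d(7))*(-250 - 331) = (178 + (-2 + (⅙)*7² + (11/9)*7))*(-250 - 331) = (178 + (-2 + (⅙)*49 + 77/9))*(-581) = (178 + (-2 + 49/6 + 77/9))*(-581) = (178 + 265/18)*(-581) = (3469/18)*(-581) = -2015489/18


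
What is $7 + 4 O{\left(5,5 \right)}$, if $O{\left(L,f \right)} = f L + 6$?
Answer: $131$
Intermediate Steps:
$O{\left(L,f \right)} = 6 + L f$ ($O{\left(L,f \right)} = L f + 6 = 6 + L f$)
$7 + 4 O{\left(5,5 \right)} = 7 + 4 \left(6 + 5 \cdot 5\right) = 7 + 4 \left(6 + 25\right) = 7 + 4 \cdot 31 = 7 + 124 = 131$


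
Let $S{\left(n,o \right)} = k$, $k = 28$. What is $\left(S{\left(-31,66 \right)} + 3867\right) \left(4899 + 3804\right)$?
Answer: $33898185$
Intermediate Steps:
$S{\left(n,o \right)} = 28$
$\left(S{\left(-31,66 \right)} + 3867\right) \left(4899 + 3804\right) = \left(28 + 3867\right) \left(4899 + 3804\right) = 3895 \cdot 8703 = 33898185$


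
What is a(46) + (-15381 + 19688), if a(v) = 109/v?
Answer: 198231/46 ≈ 4309.4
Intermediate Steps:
a(46) + (-15381 + 19688) = 109/46 + (-15381 + 19688) = 109*(1/46) + 4307 = 109/46 + 4307 = 198231/46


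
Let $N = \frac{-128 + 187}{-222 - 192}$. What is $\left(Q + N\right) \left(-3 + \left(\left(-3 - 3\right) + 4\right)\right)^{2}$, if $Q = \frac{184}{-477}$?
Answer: $- \frac{289775}{21942} \approx -13.206$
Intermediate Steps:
$N = - \frac{59}{414}$ ($N = \frac{59}{-414} = 59 \left(- \frac{1}{414}\right) = - \frac{59}{414} \approx -0.14251$)
$Q = - \frac{184}{477}$ ($Q = 184 \left(- \frac{1}{477}\right) = - \frac{184}{477} \approx -0.38574$)
$\left(Q + N\right) \left(-3 + \left(\left(-3 - 3\right) + 4\right)\right)^{2} = \left(- \frac{184}{477} - \frac{59}{414}\right) \left(-3 + \left(\left(-3 - 3\right) + 4\right)\right)^{2} = - \frac{11591 \left(-3 + \left(-6 + 4\right)\right)^{2}}{21942} = - \frac{11591 \left(-3 - 2\right)^{2}}{21942} = - \frac{11591 \left(-5\right)^{2}}{21942} = \left(- \frac{11591}{21942}\right) 25 = - \frac{289775}{21942}$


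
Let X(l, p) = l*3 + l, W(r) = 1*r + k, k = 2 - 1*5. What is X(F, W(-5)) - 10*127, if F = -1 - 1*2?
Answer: -1282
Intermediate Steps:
F = -3 (F = -1 - 2 = -3)
k = -3 (k = 2 - 5 = -3)
W(r) = -3 + r (W(r) = 1*r - 3 = r - 3 = -3 + r)
X(l, p) = 4*l (X(l, p) = 3*l + l = 4*l)
X(F, W(-5)) - 10*127 = 4*(-3) - 10*127 = -12 - 1270 = -1282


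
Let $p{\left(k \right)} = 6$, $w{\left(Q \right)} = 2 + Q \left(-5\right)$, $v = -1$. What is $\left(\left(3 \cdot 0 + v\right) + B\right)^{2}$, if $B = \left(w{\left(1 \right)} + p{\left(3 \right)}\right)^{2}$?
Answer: $64$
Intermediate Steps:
$w{\left(Q \right)} = 2 - 5 Q$
$B = 9$ ($B = \left(\left(2 - 5\right) + 6\right)^{2} = \left(-3 + 6\right)^{2} = 3^{2} = 9$)
$\left(\left(3 \cdot 0 + v\right) + B\right)^{2} = \left(\left(3 \cdot 0 - 1\right) + 9\right)^{2} = \left(\left(0 - 1\right) + 9\right)^{2} = \left(-1 + 9\right)^{2} = 8^{2} = 64$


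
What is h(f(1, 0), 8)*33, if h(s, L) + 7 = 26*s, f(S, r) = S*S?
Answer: 627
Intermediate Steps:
f(S, r) = S**2
h(s, L) = -7 + 26*s
h(f(1, 0), 8)*33 = (-7 + 26*1**2)*33 = (-7 + 26*1)*33 = (-7 + 26)*33 = 19*33 = 627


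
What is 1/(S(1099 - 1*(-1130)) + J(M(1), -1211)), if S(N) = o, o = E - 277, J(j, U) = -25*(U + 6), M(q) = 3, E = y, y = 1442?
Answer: 1/31290 ≈ 3.1959e-5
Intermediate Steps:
E = 1442
J(j, U) = -150 - 25*U (J(j, U) = -25*(6 + U) = -150 - 25*U)
o = 1165 (o = 1442 - 277 = 1165)
S(N) = 1165
1/(S(1099 - 1*(-1130)) + J(M(1), -1211)) = 1/(1165 + (-150 - 25*(-1211))) = 1/(1165 + (-150 + 30275)) = 1/(1165 + 30125) = 1/31290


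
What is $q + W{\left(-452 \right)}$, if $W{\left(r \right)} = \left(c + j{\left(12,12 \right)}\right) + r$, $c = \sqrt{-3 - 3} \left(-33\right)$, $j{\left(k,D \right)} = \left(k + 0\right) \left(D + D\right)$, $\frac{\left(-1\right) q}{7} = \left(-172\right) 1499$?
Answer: $1804632 - 33 i \sqrt{6} \approx 1.8046 \cdot 10^{6} - 80.833 i$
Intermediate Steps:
$q = 1804796$ ($q = - 7 \left(\left(-172\right) 1499\right) = \left(-7\right) \left(-257828\right) = 1804796$)
$j{\left(k,D \right)} = 2 D k$ ($j{\left(k,D \right)} = k 2 D = 2 D k$)
$c = - 33 i \sqrt{6}$ ($c = \sqrt{-6} \left(-33\right) = i \sqrt{6} \left(-33\right) = - 33 i \sqrt{6} \approx - 80.833 i$)
$W{\left(r \right)} = 288 + r - 33 i \sqrt{6}$ ($W{\left(r \right)} = \left(- 33 i \sqrt{6} + 2 \cdot 12 \cdot 12\right) + r = \left(- 33 i \sqrt{6} + 288\right) + r = \left(288 - 33 i \sqrt{6}\right) + r = 288 + r - 33 i \sqrt{6}$)
$q + W{\left(-452 \right)} = 1804796 - \left(164 + 33 i \sqrt{6}\right) = 1804632 - 33 i \sqrt{6}$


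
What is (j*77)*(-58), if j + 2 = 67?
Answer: -290290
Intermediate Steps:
j = 65 (j = -2 + 67 = 65)
(j*77)*(-58) = (65*77)*(-58) = 5005*(-58) = -290290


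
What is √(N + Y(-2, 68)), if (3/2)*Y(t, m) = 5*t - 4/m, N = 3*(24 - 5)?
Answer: 3*√1615/17 ≈ 7.0918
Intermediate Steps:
N = 57 (N = 3*19 = 57)
Y(t, m) = -8/(3*m) + 10*t/3 (Y(t, m) = 2*(5*t - 4/m)/3 = 2*(-4/m + 5*t)/3 = -8/(3*m) + 10*t/3)
√(N + Y(-2, 68)) = √(57 + (⅔)*(-4 + 5*68*(-2))/68) = √(57 + (⅔)*(1/68)*(-4 - 680)) = √(57 + (⅔)*(1/68)*(-684)) = √(57 - 114/17) = √(855/17) = 3*√1615/17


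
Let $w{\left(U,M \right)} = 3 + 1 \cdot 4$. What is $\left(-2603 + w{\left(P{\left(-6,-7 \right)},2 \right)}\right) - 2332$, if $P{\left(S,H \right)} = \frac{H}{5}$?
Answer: $-4928$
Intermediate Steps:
$P{\left(S,H \right)} = \frac{H}{5}$ ($P{\left(S,H \right)} = H \frac{1}{5} = \frac{H}{5}$)
$w{\left(U,M \right)} = 7$ ($w{\left(U,M \right)} = 3 + 4 = 7$)
$\left(-2603 + w{\left(P{\left(-6,-7 \right)},2 \right)}\right) - 2332 = \left(-2603 + 7\right) - 2332 = -2596 - 2332 = -4928$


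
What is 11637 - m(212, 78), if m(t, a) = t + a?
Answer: 11347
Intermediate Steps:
m(t, a) = a + t
11637 - m(212, 78) = 11637 - (78 + 212) = 11637 - 1*290 = 11637 - 290 = 11347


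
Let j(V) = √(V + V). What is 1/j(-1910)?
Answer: -I*√955/1910 ≈ -0.01618*I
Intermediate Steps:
j(V) = √2*√V (j(V) = √(2*V) = √2*√V)
1/j(-1910) = 1/(√2*√(-1910)) = 1/(√2*(I*√1910)) = 1/(2*I*√955) = -I*√955/1910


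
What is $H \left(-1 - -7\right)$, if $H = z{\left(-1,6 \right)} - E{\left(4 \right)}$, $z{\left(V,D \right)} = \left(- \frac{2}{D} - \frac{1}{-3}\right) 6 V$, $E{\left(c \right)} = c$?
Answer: $-24$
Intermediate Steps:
$z{\left(V,D \right)} = V \left(2 - \frac{12}{D}\right)$ ($z{\left(V,D \right)} = \left(- \frac{2}{D} - - \frac{1}{3}\right) 6 V = \left(- \frac{2}{D} + \frac{1}{3}\right) 6 V = \left(\frac{1}{3} - \frac{2}{D}\right) 6 V = \left(2 - \frac{12}{D}\right) V = V \left(2 - \frac{12}{D}\right)$)
$H = -4$ ($H = 2 \left(-1\right) \frac{1}{6} \left(-6 + 6\right) - 4 = 2 \left(-1\right) \frac{1}{6} \cdot 0 - 4 = 0 - 4 = -4$)
$H \left(-1 - -7\right) = - 4 \left(-1 - -7\right) = - 4 \left(-1 + 7\right) = \left(-4\right) 6 = -24$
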